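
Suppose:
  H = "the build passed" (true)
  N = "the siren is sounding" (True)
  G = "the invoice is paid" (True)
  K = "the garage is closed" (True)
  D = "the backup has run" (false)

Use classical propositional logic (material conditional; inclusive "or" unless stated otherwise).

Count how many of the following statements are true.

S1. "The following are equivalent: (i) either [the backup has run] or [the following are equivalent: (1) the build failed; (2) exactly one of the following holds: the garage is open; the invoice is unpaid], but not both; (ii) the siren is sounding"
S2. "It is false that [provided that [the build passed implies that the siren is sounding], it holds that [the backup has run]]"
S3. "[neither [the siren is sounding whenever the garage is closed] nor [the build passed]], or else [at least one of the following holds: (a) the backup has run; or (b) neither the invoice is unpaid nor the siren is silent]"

3

S1: This is (D xor (not H iff (not K xor not G))) iff N.

not H = not True = False
not K = not True = False
not G = not True = False
not K xor not G = False xor False = False
not H iff (not K xor not G) = False iff False = True
D xor (not H iff (not K xor not G)) = False xor True = True
(D xor (not H iff (not K xor not G))) iff N = True iff True = True
Hence S1 is true.

S2: Formalization: not ((H -> N) -> D)

H -> N = True -> True = True
(H -> N) -> D = True -> False = False
not ((H -> N) -> D) = not False = True
Hence S2 is true.

S3: Parsed as ((K -> N) nor H) or (D or (not G nor not N))

K -> N = True -> True = True
(K -> N) nor H = True nor True = False
not G = not True = False
not N = not True = False
not G nor not N = False nor False = True
D or (not G nor not N) = False or True = True
((K -> N) nor H) or (D or (not G nor not N)) = False or True = True
So S3 is true.

Count: 3.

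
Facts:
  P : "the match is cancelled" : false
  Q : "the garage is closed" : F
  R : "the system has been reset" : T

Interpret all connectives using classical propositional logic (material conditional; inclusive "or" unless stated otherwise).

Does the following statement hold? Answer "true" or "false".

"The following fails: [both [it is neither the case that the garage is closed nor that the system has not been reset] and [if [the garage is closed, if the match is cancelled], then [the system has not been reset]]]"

Formalization: not ((Q nor not R) and ((P -> Q) -> not R))

not R = not True = False
Q nor not R = False nor False = True
P -> Q = False -> False = True
not R = not True = False
(P -> Q) -> not R = True -> False = False
(Q nor not R) and ((P -> Q) -> not R) = True and False = False
not ((Q nor not R) and ((P -> Q) -> not R)) = not False = True

true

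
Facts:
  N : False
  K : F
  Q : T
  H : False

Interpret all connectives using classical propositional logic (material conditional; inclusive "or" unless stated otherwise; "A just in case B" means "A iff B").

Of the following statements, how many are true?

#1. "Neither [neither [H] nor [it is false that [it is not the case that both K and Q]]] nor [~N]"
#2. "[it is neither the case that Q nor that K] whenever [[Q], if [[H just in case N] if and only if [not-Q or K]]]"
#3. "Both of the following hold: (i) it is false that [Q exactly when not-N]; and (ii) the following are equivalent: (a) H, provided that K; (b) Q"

0

#1: Parsed as (H nor ~(K nand Q)) nor ~N

K nand Q = F nand T = T
~(K nand Q) = ~T = F
H nor ~(K nand Q) = F nor F = T
~N = ~F = T
(H nor ~(K nand Q)) nor ~N = T nor T = F
So #1 is false.

#2: This is (((H <-> N) <-> (~Q | K)) -> Q) -> (Q nor K).

H <-> N = F <-> F = T
~Q = ~T = F
~Q | K = F | F = F
(H <-> N) <-> (~Q | K) = T <-> F = F
((H <-> N) <-> (~Q | K)) -> Q = F -> T = T
Q nor K = T nor F = F
(((H <-> N) <-> (~Q | K)) -> Q) -> (Q nor K) = T -> F = F
Hence #2 is false.

#3: Parsed as ~(Q <-> ~N) & ((K -> H) <-> Q)

~N = ~F = T
Q <-> ~N = T <-> T = T
~(Q <-> ~N) = ~T = F
K -> H = F -> F = T
(K -> H) <-> Q = T <-> T = T
~(Q <-> ~N) & ((K -> H) <-> Q) = F & T = F
Thus #3 is false.

0 of the 3 statements are true (none).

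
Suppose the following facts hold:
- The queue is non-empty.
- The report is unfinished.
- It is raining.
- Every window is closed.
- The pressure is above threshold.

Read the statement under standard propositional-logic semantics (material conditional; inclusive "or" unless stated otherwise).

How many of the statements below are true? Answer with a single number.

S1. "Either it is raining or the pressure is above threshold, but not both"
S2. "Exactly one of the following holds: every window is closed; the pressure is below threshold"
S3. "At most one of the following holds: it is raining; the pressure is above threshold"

1

Let G = "it is raining" (True), N = "the pressure is above threshold" (True), L = "a window is open" (False).

S1: Parsed as G xor N

G xor N = True xor True = False
So S1 is false.

S2: Parsed as not L xor not N

not L = not False = True
not N = not True = False
not L xor not N = True xor False = True
Hence S2 is true.

S3: Parsed as G nand N

G nand N = True nand True = False
So S3 is false.

True statements: 1 (S2).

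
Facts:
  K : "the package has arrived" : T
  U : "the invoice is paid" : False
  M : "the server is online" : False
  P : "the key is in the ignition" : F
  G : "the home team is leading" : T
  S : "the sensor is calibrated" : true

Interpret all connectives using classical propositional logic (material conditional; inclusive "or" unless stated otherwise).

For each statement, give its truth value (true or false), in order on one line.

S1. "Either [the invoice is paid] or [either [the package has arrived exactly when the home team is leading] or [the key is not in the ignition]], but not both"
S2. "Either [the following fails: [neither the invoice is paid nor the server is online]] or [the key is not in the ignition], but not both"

S1 True, S2 True

S1: In symbols: U ⊕ ((K ↔ G) ∨ ¬P)

K ↔ G = T ↔ T = T
¬P = ¬F = T
(K ↔ G) ∨ ¬P = T ∨ T = T
U ⊕ ((K ↔ G) ∨ ¬P) = F ⊕ T = T
So S1 is true.

S2: In symbols: ¬(U ↓ M) ⊕ ¬P

U ↓ M = F ↓ F = T
¬(U ↓ M) = ¬T = F
¬P = ¬F = T
¬(U ↓ M) ⊕ ¬P = F ⊕ T = T
So S2 is true.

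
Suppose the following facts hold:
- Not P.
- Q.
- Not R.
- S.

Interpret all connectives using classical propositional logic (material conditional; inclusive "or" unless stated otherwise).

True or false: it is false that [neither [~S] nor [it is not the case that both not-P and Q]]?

Formalization: ¬(¬S ↓ (¬P ↑ Q))

¬S = ¬T = F
¬P = ¬F = T
¬P ↑ Q = T ↑ T = F
¬S ↓ (¬P ↑ Q) = F ↓ F = T
¬(¬S ↓ (¬P ↑ Q)) = ¬T = F

false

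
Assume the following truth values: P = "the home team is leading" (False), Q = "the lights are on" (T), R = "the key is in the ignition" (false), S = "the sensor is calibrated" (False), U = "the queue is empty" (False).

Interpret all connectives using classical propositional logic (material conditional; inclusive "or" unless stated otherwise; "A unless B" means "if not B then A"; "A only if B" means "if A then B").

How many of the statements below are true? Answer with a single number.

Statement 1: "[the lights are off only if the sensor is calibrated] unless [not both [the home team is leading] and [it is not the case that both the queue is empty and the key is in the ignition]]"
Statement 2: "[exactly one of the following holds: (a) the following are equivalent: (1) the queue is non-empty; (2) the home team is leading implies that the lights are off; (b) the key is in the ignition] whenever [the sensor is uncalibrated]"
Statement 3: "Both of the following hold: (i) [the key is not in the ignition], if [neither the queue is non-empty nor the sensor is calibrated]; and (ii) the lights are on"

Statement 1: Parsed as (¬Q → S) ∨ (P ↑ (U ↑ R))

¬Q = ¬T = F
¬Q → S = F → F = T
U ↑ R = F ↑ F = T
P ↑ (U ↑ R) = F ↑ T = T
(¬Q → S) ∨ (P ↑ (U ↑ R)) = T ∨ T = T
Thus Statement 1 is true.

Statement 2: Parsed as ¬S → ((¬U ↔ (P → ¬Q)) ⊕ R)

¬S = ¬F = T
¬U = ¬F = T
¬Q = ¬T = F
P → ¬Q = F → F = T
¬U ↔ (P → ¬Q) = T ↔ T = T
(¬U ↔ (P → ¬Q)) ⊕ R = T ⊕ F = T
¬S → ((¬U ↔ (P → ¬Q)) ⊕ R) = T → T = T
So Statement 2 is true.

Statement 3: Parsed as ((¬U ↓ S) → ¬R) ∧ Q

¬U = ¬F = T
¬U ↓ S = T ↓ F = F
¬R = ¬F = T
(¬U ↓ S) → ¬R = F → T = T
((¬U ↓ S) → ¬R) ∧ Q = T ∧ T = T
So Statement 3 is true.

True statements: 3 (Statement 1, Statement 2, Statement 3).

3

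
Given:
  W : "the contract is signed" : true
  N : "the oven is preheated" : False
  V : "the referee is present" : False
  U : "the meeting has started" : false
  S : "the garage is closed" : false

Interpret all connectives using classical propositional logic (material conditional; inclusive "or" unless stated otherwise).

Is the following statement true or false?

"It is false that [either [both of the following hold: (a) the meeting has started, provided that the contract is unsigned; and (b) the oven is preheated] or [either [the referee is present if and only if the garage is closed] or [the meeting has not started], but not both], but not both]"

Values: W=T, U=F, N=F, V=F, S=F.
In symbols: ¬(((¬W → U) ∧ N) ⊕ ((V ↔ S) ⊕ ¬U))

¬W = ¬T = F
¬W → U = F → F = T
(¬W → U) ∧ N = T ∧ F = F
V ↔ S = F ↔ F = T
¬U = ¬F = T
(V ↔ S) ⊕ ¬U = T ⊕ T = F
((¬W → U) ∧ N) ⊕ ((V ↔ S) ⊕ ¬U) = F ⊕ F = F
¬(((¬W → U) ∧ N) ⊕ ((V ↔ S) ⊕ ¬U)) = ¬F = T

The statement is true.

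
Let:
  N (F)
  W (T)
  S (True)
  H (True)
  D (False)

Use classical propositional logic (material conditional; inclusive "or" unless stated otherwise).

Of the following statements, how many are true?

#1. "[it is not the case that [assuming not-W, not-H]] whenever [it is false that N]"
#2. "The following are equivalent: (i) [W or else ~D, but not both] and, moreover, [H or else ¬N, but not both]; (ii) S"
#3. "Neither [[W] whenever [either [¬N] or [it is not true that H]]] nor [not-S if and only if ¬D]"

0

#1: In symbols: not N -> not (not W -> not H)

not N = not False = True
not W = not True = False
not H = not True = False
not W -> not H = False -> False = True
not (not W -> not H) = not True = False
not N -> not (not W -> not H) = True -> False = False
Thus #1 is false.

#2: This is ((W xor not D) and (H xor not N)) iff S.

not D = not False = True
W xor not D = True xor True = False
not N = not False = True
H xor not N = True xor True = False
(W xor not D) and (H xor not N) = False and False = False
((W xor not D) and (H xor not N)) iff S = False iff True = False
Thus #2 is false.

#3: In symbols: ((not N or not H) -> W) nor (not S iff not D)

not N = not False = True
not H = not True = False
not N or not H = True or False = True
(not N or not H) -> W = True -> True = True
not S = not True = False
not D = not False = True
not S iff not D = False iff True = False
((not N or not H) -> W) nor (not S iff not D) = True nor False = False
So #3 is false.

0 of the 3 statements are true (none).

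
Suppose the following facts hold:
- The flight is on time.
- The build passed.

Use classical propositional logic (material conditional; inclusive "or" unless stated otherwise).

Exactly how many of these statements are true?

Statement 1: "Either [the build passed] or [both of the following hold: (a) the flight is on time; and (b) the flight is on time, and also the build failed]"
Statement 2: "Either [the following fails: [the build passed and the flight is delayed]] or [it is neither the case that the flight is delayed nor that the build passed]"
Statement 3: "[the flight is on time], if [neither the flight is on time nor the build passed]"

Let Q = "the build passed" (T), P = "the flight is delayed" (F).

Statement 1: Parsed as Q | (~P & (~P & ~Q))

~P = ~F = T
~P = ~F = T
~Q = ~T = F
~P & ~Q = T & F = F
~P & (~P & ~Q) = T & F = F
Q | (~P & (~P & ~Q)) = T | F = T
Thus Statement 1 is true.

Statement 2: This is ~(Q & P) | (P nor Q).

Q & P = T & F = F
~(Q & P) = ~F = T
P nor Q = F nor T = F
~(Q & P) | (P nor Q) = T | F = T
Thus Statement 2 is true.

Statement 3: Parsed as (~P nor Q) -> ~P

~P = ~F = T
~P nor Q = T nor T = F
~P = ~F = T
(~P nor Q) -> ~P = F -> T = T
Hence Statement 3 is true.

True statements: 3 (Statement 1, Statement 2, Statement 3).

3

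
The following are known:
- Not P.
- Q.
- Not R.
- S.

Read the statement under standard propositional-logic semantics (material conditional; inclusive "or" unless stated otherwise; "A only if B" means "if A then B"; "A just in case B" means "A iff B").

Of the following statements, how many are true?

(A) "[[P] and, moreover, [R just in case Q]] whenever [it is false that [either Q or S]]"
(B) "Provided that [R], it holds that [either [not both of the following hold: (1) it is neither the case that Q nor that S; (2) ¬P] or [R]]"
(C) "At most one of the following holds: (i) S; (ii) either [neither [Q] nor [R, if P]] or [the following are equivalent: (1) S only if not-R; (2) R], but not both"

(A): This is ¬(Q ∨ S) → (P ∧ (R ↔ Q)).

Q ∨ S = T ∨ T = T
¬(Q ∨ S) = ¬T = F
R ↔ Q = F ↔ T = F
P ∧ (R ↔ Q) = F ∧ F = F
¬(Q ∨ S) → (P ∧ (R ↔ Q)) = F → F = T
So (A) is true.

(B): Parsed as R → (((Q ↓ S) ↑ ¬P) ∨ R)

Q ↓ S = T ↓ T = F
¬P = ¬F = T
(Q ↓ S) ↑ ¬P = F ↑ T = T
((Q ↓ S) ↑ ¬P) ∨ R = T ∨ F = T
R → (((Q ↓ S) ↑ ¬P) ∨ R) = F → T = T
Thus (B) is true.

(C): This is S ↑ ((Q ↓ (P → R)) ⊕ ((S → ¬R) ↔ R)).

P → R = F → F = T
Q ↓ (P → R) = T ↓ T = F
¬R = ¬F = T
S → ¬R = T → T = T
(S → ¬R) ↔ R = T ↔ F = F
(Q ↓ (P → R)) ⊕ ((S → ¬R) ↔ R) = F ⊕ F = F
S ↑ ((Q ↓ (P → R)) ⊕ ((S → ¬R) ↔ R)) = T ↑ F = T
Thus (C) is true.

True statements: 3 ((A), (B), (C)).

3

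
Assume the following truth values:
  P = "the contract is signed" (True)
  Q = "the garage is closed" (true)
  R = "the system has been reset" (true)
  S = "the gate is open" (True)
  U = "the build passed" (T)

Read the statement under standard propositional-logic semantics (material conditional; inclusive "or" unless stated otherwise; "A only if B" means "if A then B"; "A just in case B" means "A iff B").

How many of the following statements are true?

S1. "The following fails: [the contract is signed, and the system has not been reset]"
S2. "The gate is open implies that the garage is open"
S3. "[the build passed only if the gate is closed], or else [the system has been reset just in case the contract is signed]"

2

S1: Parsed as not (P and not R)

not R = not True = False
P and not R = True and False = False
not (P and not R) = not False = True
Thus S1 is true.

S2: This is S -> not Q.

not Q = not True = False
S -> not Q = True -> False = False
So S2 is false.

S3: This is (U -> not S) or (R iff P).

not S = not True = False
U -> not S = True -> False = False
R iff P = True iff True = True
(U -> not S) or (R iff P) = False or True = True
Hence S3 is true.

True statements: 2 (S1, S3).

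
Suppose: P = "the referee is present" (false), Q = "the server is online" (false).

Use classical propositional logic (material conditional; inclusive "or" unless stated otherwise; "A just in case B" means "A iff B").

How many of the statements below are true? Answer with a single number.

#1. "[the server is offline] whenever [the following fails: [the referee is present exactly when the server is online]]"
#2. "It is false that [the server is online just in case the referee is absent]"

2

#1: In symbols: not (P iff Q) -> not Q

P iff Q = False iff False = True
not (P iff Q) = not True = False
not Q = not False = True
not (P iff Q) -> not Q = False -> True = True
Hence #1 is true.

#2: This is not (Q iff not P).

not P = not False = True
Q iff not P = False iff True = False
not (Q iff not P) = not False = True
Hence #2 is true.

Count: 2.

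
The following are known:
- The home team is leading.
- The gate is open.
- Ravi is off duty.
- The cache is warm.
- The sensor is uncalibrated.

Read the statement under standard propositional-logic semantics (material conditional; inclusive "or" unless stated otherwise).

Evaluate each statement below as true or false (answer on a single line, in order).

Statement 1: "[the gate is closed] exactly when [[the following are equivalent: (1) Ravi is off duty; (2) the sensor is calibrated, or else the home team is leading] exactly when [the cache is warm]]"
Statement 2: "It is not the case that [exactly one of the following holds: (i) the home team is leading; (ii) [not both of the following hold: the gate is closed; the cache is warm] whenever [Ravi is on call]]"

Statement 1 F, Statement 2 T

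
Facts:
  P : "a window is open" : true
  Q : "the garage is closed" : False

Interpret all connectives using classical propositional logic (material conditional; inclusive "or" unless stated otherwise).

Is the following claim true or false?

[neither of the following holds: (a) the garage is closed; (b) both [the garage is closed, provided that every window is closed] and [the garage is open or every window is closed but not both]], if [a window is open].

false

Formalization: P -> (Q nor ((not P -> Q) and (not Q xor not P)))

not P = not True = False
not P -> Q = False -> False = True
not Q = not False = True
not P = not True = False
not Q xor not P = True xor False = True
(not P -> Q) and (not Q xor not P) = True and True = True
Q nor ((not P -> Q) and (not Q xor not P)) = False nor True = False
P -> (Q nor ((not P -> Q) and (not Q xor not P))) = True -> False = False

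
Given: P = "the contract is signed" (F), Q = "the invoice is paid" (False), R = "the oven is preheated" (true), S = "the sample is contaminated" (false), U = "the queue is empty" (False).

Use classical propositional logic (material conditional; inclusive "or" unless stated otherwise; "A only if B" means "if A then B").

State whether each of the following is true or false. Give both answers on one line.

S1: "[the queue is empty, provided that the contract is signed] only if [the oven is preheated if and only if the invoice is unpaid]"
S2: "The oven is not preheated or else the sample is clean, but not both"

S1 T; S2 T

S1: This is (P -> U) -> (R <-> ~Q).

P -> U = F -> F = T
~Q = ~F = T
R <-> ~Q = T <-> T = T
(P -> U) -> (R <-> ~Q) = T -> T = T
Thus S1 is true.

S2: This is ~R xor ~S.

~R = ~T = F
~S = ~F = T
~R xor ~S = F xor T = T
Hence S2 is true.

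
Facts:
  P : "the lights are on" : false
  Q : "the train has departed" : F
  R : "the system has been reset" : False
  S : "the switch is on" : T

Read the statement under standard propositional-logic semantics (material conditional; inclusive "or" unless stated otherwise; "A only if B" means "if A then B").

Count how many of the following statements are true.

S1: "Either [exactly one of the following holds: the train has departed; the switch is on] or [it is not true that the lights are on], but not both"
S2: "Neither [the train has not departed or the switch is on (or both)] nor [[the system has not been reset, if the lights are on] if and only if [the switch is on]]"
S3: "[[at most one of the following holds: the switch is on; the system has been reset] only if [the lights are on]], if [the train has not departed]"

S1: In symbols: (Q xor S) xor not P

Q xor S = False xor True = True
not P = not False = True
(Q xor S) xor not P = True xor True = False
Hence S1 is false.

S2: This is (not Q or S) nor ((P -> not R) iff S).

not Q = not False = True
not Q or S = True or True = True
not R = not False = True
P -> not R = False -> True = True
(P -> not R) iff S = True iff True = True
(not Q or S) nor ((P -> not R) iff S) = True nor True = False
Hence S2 is false.

S3: In symbols: not Q -> ((S nand R) -> P)

not Q = not False = True
S nand R = True nand False = True
(S nand R) -> P = True -> False = False
not Q -> ((S nand R) -> P) = True -> False = False
Hence S3 is false.

True statements: 0 (none).

0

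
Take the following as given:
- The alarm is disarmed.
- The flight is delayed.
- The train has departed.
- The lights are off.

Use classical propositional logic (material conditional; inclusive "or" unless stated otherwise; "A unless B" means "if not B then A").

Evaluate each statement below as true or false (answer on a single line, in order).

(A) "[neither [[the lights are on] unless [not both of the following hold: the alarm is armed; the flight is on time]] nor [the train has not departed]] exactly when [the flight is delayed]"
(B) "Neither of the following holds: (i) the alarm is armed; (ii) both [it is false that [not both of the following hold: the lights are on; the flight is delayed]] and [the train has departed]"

(A) F / (B) T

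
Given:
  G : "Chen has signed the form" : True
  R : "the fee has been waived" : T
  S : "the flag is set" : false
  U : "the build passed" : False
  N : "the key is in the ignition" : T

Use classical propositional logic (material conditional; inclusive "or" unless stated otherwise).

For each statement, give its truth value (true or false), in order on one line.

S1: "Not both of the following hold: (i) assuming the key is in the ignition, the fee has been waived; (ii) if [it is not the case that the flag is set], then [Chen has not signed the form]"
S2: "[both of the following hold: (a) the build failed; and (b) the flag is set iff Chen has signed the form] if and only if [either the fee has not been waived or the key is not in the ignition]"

S1: Formalization: (N -> R) nand (~S -> ~G)

N -> R = T -> T = T
~S = ~F = T
~G = ~T = F
~S -> ~G = T -> F = F
(N -> R) nand (~S -> ~G) = T nand F = T
So S1 is true.

S2: This is (~U & (S <-> G)) <-> (~R | ~N).

~U = ~F = T
S <-> G = F <-> T = F
~U & (S <-> G) = T & F = F
~R = ~T = F
~N = ~T = F
~R | ~N = F | F = F
(~U & (S <-> G)) <-> (~R | ~N) = F <-> F = T
So S2 is true.

S1 T; S2 T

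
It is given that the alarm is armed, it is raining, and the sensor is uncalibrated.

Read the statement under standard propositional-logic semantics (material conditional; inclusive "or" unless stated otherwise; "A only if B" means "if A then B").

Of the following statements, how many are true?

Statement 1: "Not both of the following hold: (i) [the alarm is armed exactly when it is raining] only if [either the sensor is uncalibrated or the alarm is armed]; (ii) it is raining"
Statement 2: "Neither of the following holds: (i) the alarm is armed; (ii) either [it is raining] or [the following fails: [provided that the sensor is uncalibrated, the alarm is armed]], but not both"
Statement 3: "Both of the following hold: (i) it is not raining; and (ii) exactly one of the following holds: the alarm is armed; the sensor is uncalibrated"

Let P = "the alarm is armed" (T), Q = "it is raining" (T), R = "the sensor is calibrated" (F).

Statement 1: Parsed as ((P ↔ Q) → (¬R ∨ P)) ↑ Q

P ↔ Q = T ↔ T = T
¬R = ¬F = T
¬R ∨ P = T ∨ T = T
(P ↔ Q) → (¬R ∨ P) = T → T = T
((P ↔ Q) → (¬R ∨ P)) ↑ Q = T ↑ T = F
So Statement 1 is false.

Statement 2: Formalization: P ↓ (Q ⊕ ¬(¬R → P))

¬R = ¬F = T
¬R → P = T → T = T
¬(¬R → P) = ¬T = F
Q ⊕ ¬(¬R → P) = T ⊕ F = T
P ↓ (Q ⊕ ¬(¬R → P)) = T ↓ T = F
Thus Statement 2 is false.

Statement 3: In symbols: ¬Q ∧ (P ⊕ ¬R)

¬Q = ¬T = F
¬R = ¬F = T
P ⊕ ¬R = T ⊕ T = F
¬Q ∧ (P ⊕ ¬R) = F ∧ F = F
Hence Statement 3 is false.

True statements: 0 (none).

0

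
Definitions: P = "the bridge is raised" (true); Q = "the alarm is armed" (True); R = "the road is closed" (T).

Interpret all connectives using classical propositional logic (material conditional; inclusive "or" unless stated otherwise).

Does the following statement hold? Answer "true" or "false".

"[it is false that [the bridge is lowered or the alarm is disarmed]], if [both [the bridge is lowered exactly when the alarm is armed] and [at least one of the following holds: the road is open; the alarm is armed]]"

True.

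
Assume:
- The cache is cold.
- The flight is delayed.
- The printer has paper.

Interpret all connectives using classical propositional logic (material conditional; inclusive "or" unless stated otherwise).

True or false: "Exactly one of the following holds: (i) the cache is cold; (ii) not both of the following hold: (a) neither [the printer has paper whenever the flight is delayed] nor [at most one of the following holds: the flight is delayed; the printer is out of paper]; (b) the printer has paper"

The statement is false.

Let P = "the cache is warm" (F), Q = "the flight is delayed" (T), R = "the printer has paper" (T).
In symbols: ~P xor (((Q -> R) nor (Q nand ~R)) nand R)

~P = ~F = T
Q -> R = T -> T = T
~R = ~T = F
Q nand ~R = T nand F = T
(Q -> R) nor (Q nand ~R) = T nor T = F
((Q -> R) nor (Q nand ~R)) nand R = F nand T = T
~P xor (((Q -> R) nor (Q nand ~R)) nand R) = T xor T = F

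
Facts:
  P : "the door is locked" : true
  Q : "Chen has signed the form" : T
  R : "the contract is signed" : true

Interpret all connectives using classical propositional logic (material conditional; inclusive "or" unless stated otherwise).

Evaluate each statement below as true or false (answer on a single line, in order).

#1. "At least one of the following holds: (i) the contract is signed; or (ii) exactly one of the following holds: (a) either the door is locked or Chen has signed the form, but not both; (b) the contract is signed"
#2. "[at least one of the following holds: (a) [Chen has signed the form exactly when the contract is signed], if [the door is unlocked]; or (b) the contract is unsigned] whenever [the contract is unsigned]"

#1 T; #2 T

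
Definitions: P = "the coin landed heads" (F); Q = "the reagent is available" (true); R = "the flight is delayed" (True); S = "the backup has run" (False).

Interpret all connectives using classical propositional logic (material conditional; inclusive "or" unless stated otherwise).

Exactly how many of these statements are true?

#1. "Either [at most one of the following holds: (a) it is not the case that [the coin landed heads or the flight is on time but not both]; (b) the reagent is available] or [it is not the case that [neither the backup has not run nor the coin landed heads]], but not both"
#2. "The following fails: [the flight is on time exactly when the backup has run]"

#1: Formalization: (~(P xor ~R) nand Q) xor ~(~S nor P)

~R = ~T = F
P xor ~R = F xor F = F
~(P xor ~R) = ~F = T
~(P xor ~R) nand Q = T nand T = F
~S = ~F = T
~S nor P = T nor F = F
~(~S nor P) = ~F = T
(~(P xor ~R) nand Q) xor ~(~S nor P) = F xor T = T
So #1 is true.

#2: In symbols: ~(~R <-> S)

~R = ~T = F
~R <-> S = F <-> F = T
~(~R <-> S) = ~T = F
Hence #2 is false.

Count: 1.

1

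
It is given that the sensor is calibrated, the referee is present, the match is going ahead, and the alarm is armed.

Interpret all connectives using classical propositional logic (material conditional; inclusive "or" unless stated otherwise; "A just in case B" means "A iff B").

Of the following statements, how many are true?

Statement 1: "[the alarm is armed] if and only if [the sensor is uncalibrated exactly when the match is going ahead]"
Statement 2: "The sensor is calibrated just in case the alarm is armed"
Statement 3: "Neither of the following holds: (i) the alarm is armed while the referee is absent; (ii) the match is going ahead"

1

Let K = "the alarm is armed" (T), V = "the sensor is calibrated" (T), W = "the match is cancelled" (F), N = "the referee is present" (T).

Statement 1: Formalization: K ↔ (¬V ↔ ¬W)

¬V = ¬T = F
¬W = ¬F = T
¬V ↔ ¬W = F ↔ T = F
K ↔ (¬V ↔ ¬W) = T ↔ F = F
Hence Statement 1 is false.

Statement 2: Parsed as V ↔ K

V ↔ K = T ↔ T = T
Thus Statement 2 is true.

Statement 3: Parsed as (K ∧ ¬N) ↓ ¬W

¬N = ¬T = F
K ∧ ¬N = T ∧ F = F
¬W = ¬F = T
(K ∧ ¬N) ↓ ¬W = F ↓ T = F
Thus Statement 3 is false.

Count: 1.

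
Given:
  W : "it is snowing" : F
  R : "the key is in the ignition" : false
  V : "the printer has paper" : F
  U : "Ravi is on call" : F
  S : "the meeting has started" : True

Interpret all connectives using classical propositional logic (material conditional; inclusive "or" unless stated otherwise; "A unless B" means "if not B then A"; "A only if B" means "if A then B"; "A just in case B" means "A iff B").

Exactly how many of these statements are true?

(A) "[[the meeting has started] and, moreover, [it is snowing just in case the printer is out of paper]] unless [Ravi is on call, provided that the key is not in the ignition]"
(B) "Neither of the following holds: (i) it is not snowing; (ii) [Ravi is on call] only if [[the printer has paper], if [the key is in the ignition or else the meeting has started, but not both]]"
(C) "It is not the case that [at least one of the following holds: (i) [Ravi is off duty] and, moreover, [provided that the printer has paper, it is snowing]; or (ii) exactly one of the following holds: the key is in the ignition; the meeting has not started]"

0

(A): This is (S ∧ (W ↔ ¬V)) ∨ (¬R → U).

¬V = ¬F = T
W ↔ ¬V = F ↔ T = F
S ∧ (W ↔ ¬V) = T ∧ F = F
¬R = ¬F = T
¬R → U = T → F = F
(S ∧ (W ↔ ¬V)) ∨ (¬R → U) = F ∨ F = F
Thus (A) is false.

(B): In symbols: ¬W ↓ (U → ((R ⊕ S) → V))

¬W = ¬F = T
R ⊕ S = F ⊕ T = T
(R ⊕ S) → V = T → F = F
U → ((R ⊕ S) → V) = F → F = T
¬W ↓ (U → ((R ⊕ S) → V)) = T ↓ T = F
Hence (B) is false.

(C): Formalization: ¬((¬U ∧ (V → W)) ∨ (R ⊕ ¬S))

¬U = ¬F = T
V → W = F → F = T
¬U ∧ (V → W) = T ∧ T = T
¬S = ¬T = F
R ⊕ ¬S = F ⊕ F = F
(¬U ∧ (V → W)) ∨ (R ⊕ ¬S) = T ∨ F = T
¬((¬U ∧ (V → W)) ∨ (R ⊕ ¬S)) = ¬T = F
Thus (C) is false.

0 of the 3 statements are true (none).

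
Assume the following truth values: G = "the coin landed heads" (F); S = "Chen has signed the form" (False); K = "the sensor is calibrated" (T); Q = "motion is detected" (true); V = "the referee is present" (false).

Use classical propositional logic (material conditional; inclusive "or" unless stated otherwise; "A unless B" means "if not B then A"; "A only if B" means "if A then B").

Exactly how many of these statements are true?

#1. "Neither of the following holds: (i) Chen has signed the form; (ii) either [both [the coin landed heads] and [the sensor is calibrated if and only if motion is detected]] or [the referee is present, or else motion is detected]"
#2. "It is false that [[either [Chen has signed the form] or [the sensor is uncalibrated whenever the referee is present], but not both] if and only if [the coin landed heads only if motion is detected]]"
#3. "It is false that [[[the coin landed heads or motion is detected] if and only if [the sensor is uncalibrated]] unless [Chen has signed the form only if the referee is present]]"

0

#1: In symbols: S nor ((G & (K <-> Q)) | (V | Q))

K <-> Q = T <-> T = T
G & (K <-> Q) = F & T = F
V | Q = F | T = T
(G & (K <-> Q)) | (V | Q) = F | T = T
S nor ((G & (K <-> Q)) | (V | Q)) = F nor T = F
Hence #1 is false.

#2: In symbols: ~((S xor (V -> ~K)) <-> (G -> Q))

~K = ~T = F
V -> ~K = F -> F = T
S xor (V -> ~K) = F xor T = T
G -> Q = F -> T = T
(S xor (V -> ~K)) <-> (G -> Q) = T <-> T = T
~((S xor (V -> ~K)) <-> (G -> Q)) = ~T = F
So #2 is false.

#3: Formalization: ~(((G | Q) <-> ~K) | (S -> V))

G | Q = F | T = T
~K = ~T = F
(G | Q) <-> ~K = T <-> F = F
S -> V = F -> F = T
((G | Q) <-> ~K) | (S -> V) = F | T = T
~(((G | Q) <-> ~K) | (S -> V)) = ~T = F
Thus #3 is false.

0 of the 3 statements are true (none).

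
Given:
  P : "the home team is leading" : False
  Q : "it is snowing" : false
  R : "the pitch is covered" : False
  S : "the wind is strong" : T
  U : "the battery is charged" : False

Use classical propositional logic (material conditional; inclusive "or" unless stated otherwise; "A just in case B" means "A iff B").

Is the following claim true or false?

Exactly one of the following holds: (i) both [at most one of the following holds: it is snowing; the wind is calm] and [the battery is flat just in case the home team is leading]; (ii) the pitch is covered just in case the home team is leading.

true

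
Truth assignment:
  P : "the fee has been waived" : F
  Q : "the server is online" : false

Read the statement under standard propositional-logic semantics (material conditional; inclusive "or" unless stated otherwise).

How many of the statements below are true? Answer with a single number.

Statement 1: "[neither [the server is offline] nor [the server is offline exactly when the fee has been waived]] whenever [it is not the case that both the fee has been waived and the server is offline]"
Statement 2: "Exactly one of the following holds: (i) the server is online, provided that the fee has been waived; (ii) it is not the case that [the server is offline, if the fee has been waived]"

Statement 1: Formalization: (P nand not Q) -> (not Q nor (not Q iff P))

not Q = not False = True
P nand not Q = False nand True = True
not Q = not False = True
not Q = not False = True
not Q iff P = True iff False = False
not Q nor (not Q iff P) = True nor False = False
(P nand not Q) -> (not Q nor (not Q iff P)) = True -> False = False
So Statement 1 is false.

Statement 2: This is (P -> Q) xor not (P -> not Q).

P -> Q = False -> False = True
not Q = not False = True
P -> not Q = False -> True = True
not (P -> not Q) = not True = False
(P -> Q) xor not (P -> not Q) = True xor False = True
So Statement 2 is true.

1 of the 2 statements is true (Statement 2).

1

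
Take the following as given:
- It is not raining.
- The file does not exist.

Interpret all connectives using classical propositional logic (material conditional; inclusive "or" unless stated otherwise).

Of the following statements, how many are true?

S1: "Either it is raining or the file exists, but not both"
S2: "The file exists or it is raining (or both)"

Let S = "it is raining" (F), R = "the file exists" (F).

S1: Parsed as S ⊕ R

S ⊕ R = F ⊕ F = F
Hence S1 is false.

S2: In symbols: R ∨ S

R ∨ S = F ∨ F = F
So S2 is false.

True statements: 0 (none).

0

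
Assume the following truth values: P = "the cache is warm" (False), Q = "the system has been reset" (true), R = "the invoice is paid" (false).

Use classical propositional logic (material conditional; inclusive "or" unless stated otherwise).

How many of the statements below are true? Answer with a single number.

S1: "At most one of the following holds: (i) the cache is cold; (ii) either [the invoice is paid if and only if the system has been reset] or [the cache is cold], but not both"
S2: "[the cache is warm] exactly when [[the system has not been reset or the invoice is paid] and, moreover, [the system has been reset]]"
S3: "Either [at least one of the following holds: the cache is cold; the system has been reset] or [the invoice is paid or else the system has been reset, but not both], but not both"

1

S1: Parsed as not P nand ((R iff Q) xor not P)

not P = not False = True
R iff Q = False iff True = False
not P = not False = True
(R iff Q) xor not P = False xor True = True
not P nand ((R iff Q) xor not P) = True nand True = False
Hence S1 is false.

S2: Formalization: P iff ((not Q or R) and Q)

not Q = not True = False
not Q or R = False or False = False
(not Q or R) and Q = False and True = False
P iff ((not Q or R) and Q) = False iff False = True
Thus S2 is true.

S3: This is (not P or Q) xor (R xor Q).

not P = not False = True
not P or Q = True or True = True
R xor Q = False xor True = True
(not P or Q) xor (R xor Q) = True xor True = False
Hence S3 is false.

1 of the 3 statements is true.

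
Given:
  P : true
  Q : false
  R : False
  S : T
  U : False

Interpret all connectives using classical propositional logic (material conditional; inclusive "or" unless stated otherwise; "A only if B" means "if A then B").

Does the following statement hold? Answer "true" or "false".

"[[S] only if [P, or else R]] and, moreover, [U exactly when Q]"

true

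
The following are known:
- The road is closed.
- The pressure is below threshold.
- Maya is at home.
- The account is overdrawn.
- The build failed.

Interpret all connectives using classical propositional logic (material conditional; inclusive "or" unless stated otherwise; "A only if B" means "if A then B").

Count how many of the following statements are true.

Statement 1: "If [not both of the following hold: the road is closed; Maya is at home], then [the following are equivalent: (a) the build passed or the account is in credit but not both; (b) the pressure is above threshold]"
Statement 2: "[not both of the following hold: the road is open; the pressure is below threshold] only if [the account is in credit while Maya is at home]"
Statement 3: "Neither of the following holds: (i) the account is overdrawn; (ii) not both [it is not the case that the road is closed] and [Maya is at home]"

Let P = "the road is closed" (T), G = "Maya is at home" (T), W = "the build passed" (F), V = "the account is overdrawn" (T), L = "the pressure is above threshold" (F).

Statement 1: In symbols: (P ↑ G) → ((W ⊕ ¬V) ↔ L)

P ↑ G = T ↑ T = F
¬V = ¬T = F
W ⊕ ¬V = F ⊕ F = F
(W ⊕ ¬V) ↔ L = F ↔ F = T
(P ↑ G) → ((W ⊕ ¬V) ↔ L) = F → T = T
Hence Statement 1 is true.

Statement 2: Formalization: (¬P ↑ ¬L) → (¬V ∧ G)

¬P = ¬T = F
¬L = ¬F = T
¬P ↑ ¬L = F ↑ T = T
¬V = ¬T = F
¬V ∧ G = F ∧ T = F
(¬P ↑ ¬L) → (¬V ∧ G) = T → F = F
So Statement 2 is false.

Statement 3: This is V ↓ (¬P ↑ G).

¬P = ¬T = F
¬P ↑ G = F ↑ T = T
V ↓ (¬P ↑ G) = T ↓ T = F
So Statement 3 is false.

Count: 1.

1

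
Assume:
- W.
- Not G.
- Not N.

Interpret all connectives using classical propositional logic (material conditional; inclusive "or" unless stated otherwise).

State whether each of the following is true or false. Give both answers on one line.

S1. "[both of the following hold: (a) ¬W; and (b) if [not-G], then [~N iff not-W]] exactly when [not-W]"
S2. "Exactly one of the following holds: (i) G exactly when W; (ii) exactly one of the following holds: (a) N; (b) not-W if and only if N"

S1 true / S2 true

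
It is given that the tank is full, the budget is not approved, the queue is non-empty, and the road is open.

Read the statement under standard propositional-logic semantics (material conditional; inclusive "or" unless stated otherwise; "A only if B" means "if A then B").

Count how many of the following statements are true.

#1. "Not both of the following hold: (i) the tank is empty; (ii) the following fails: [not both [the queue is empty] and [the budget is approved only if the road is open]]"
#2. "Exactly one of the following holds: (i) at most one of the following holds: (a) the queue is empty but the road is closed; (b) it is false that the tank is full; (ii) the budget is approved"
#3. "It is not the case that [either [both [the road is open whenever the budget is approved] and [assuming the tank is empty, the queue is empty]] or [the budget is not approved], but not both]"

Let P = "the tank is full" (T), R = "the queue is empty" (F), Q = "the budget is approved" (F), S = "the road is closed" (F).

#1: In symbols: ~P nand ~(R nand (Q -> ~S))

~P = ~T = F
~S = ~F = T
Q -> ~S = F -> T = T
R nand (Q -> ~S) = F nand T = T
~(R nand (Q -> ~S)) = ~T = F
~P nand ~(R nand (Q -> ~S)) = F nand F = T
Hence #1 is true.

#2: In symbols: ((R & S) nand ~P) xor Q

R & S = F & F = F
~P = ~T = F
(R & S) nand ~P = F nand F = T
((R & S) nand ~P) xor Q = T xor F = T
So #2 is true.

#3: In symbols: ~(((Q -> ~S) & (~P -> R)) xor ~Q)

~S = ~F = T
Q -> ~S = F -> T = T
~P = ~T = F
~P -> R = F -> F = T
(Q -> ~S) & (~P -> R) = T & T = T
~Q = ~F = T
((Q -> ~S) & (~P -> R)) xor ~Q = T xor T = F
~(((Q -> ~S) & (~P -> R)) xor ~Q) = ~F = T
Hence #3 is true.

Count: 3.

3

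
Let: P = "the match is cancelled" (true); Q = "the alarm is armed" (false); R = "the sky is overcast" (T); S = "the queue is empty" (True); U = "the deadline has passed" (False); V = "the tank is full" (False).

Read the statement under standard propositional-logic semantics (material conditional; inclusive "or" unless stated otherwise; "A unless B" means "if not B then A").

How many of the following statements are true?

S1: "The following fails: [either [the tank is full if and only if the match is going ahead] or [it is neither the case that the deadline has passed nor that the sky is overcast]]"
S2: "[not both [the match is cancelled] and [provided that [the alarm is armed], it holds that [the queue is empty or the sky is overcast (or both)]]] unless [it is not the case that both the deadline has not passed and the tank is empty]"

S1: In symbols: ¬((V ↔ ¬P) ∨ (U ↓ R))

¬P = ¬T = F
V ↔ ¬P = F ↔ F = T
U ↓ R = F ↓ T = F
(V ↔ ¬P) ∨ (U ↓ R) = T ∨ F = T
¬((V ↔ ¬P) ∨ (U ↓ R)) = ¬T = F
So S1 is false.

S2: Parsed as (P ↑ (Q → (S ∨ R))) ∨ (¬U ↑ ¬V)

S ∨ R = T ∨ T = T
Q → (S ∨ R) = F → T = T
P ↑ (Q → (S ∨ R)) = T ↑ T = F
¬U = ¬F = T
¬V = ¬F = T
¬U ↑ ¬V = T ↑ T = F
(P ↑ (Q → (S ∨ R))) ∨ (¬U ↑ ¬V) = F ∨ F = F
Thus S2 is false.

Count: 0.

0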